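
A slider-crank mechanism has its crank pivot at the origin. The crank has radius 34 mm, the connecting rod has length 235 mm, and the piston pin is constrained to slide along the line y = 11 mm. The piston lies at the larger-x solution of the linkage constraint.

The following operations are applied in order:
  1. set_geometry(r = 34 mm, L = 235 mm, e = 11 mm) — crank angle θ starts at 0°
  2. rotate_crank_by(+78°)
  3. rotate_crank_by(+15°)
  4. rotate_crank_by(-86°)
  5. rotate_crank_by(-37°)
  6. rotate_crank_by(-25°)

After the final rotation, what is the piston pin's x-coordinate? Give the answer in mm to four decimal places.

set_geometry: r = 34 mm, L = 235 mm, e = 11 mm; θ ← 0°
rotate_crank_by(+78°): θ ← 0° +78° = 78°
rotate_crank_by(+15°): θ ← 78° +15° = 93°
rotate_crank_by(-86°): θ ← 93° -86° = 7°
rotate_crank_by(-37°): θ ← 7° -37° = -30°
rotate_crank_by(-25°): θ ← -30° -25° = -55°
crank pin P = (r cos θ, r sin θ) = (19.501599, -27.851170)
h = r sin θ − e = -27.851170 − 11 = -38.851170
x = r cos θ + √(L² − h²) = 19.501599 + √(55225.0 − 1509.4134) = 19.501599 + 231.766233 = 251.267832

251.2678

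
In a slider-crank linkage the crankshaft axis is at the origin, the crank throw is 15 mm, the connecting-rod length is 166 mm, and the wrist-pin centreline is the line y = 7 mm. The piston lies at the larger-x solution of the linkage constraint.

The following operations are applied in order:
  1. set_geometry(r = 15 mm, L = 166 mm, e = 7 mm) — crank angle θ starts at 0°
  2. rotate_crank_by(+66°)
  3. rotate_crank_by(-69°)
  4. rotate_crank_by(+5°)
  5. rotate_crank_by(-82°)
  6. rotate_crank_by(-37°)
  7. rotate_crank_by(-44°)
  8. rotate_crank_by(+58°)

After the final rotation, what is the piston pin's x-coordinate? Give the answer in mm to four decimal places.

161.2124

set_geometry: r = 15 mm, L = 166 mm, e = 7 mm; θ ← 0°
rotate_crank_by(+66°): θ ← 0° +66° = 66°
rotate_crank_by(-69°): θ ← 66° -69° = -3°
rotate_crank_by(+5°): θ ← -3° +5° = 2°
rotate_crank_by(-82°): θ ← 2° -82° = -80°
rotate_crank_by(-37°): θ ← -80° -37° = -117°
rotate_crank_by(-44°): θ ← -117° -44° = -161°
rotate_crank_by(+58°): θ ← -161° +58° = -103°
crank pin P = (r cos θ, r sin θ) = (-3.374266, -14.615551)
h = r sin θ − e = -14.615551 − 7 = -21.615551
x = r cos θ + √(L² − h²) = -3.374266 + √(27556.0 − 467.2320) = -3.374266 + 164.586658 = 161.212392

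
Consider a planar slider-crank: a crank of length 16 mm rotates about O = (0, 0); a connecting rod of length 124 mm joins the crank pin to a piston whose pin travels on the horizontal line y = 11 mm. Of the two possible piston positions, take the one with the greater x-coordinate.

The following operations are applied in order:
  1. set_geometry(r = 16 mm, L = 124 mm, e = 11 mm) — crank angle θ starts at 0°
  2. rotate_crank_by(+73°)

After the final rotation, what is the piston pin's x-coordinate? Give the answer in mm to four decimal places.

128.6033

set_geometry: r = 16 mm, L = 124 mm, e = 11 mm; θ ← 0°
rotate_crank_by(+73°): θ ← 0° +73° = 73°
crank pin P = (r cos θ, r sin θ) = (4.677947, 15.300876)
h = r sin θ − e = 15.300876 − 11 = 4.300876
x = r cos θ + √(L² − h²) = 4.677947 + √(15376.0 − 18.4975) = 4.677947 + 123.925391 = 128.603338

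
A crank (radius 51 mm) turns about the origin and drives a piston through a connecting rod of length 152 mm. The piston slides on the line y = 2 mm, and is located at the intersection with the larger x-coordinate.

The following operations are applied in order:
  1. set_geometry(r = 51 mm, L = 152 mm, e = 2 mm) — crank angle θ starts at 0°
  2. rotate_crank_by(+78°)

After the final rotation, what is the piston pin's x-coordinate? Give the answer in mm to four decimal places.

154.8636

set_geometry: r = 51 mm, L = 152 mm, e = 2 mm; θ ← 0°
rotate_crank_by(+78°): θ ← 0° +78° = 78°
crank pin P = (r cos θ, r sin θ) = (10.603496, 49.885528)
h = r sin θ − e = 49.885528 − 2 = 47.885528
x = r cos θ + √(L² − h²) = 10.603496 + √(23104.0 − 2293.0238) = 10.603496 + 144.260099 = 154.863596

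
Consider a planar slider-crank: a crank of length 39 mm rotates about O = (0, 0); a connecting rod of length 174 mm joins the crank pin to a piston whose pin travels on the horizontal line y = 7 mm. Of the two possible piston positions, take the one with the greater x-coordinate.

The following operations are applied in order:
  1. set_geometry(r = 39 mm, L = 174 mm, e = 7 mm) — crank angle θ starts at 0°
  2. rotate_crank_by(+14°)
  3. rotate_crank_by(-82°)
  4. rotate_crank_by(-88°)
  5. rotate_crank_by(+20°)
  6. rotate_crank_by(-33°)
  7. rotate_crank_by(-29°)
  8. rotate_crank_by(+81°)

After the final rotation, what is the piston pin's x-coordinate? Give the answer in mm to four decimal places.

151.2115

set_geometry: r = 39 mm, L = 174 mm, e = 7 mm; θ ← 0°
rotate_crank_by(+14°): θ ← 0° +14° = 14°
rotate_crank_by(-82°): θ ← 14° -82° = -68°
rotate_crank_by(-88°): θ ← -68° -88° = -156°
rotate_crank_by(+20°): θ ← -156° +20° = -136°
rotate_crank_by(-33°): θ ← -136° -33° = -169°
rotate_crank_by(-29°): θ ← -169° -29° = -198°
rotate_crank_by(+81°): θ ← -198° +81° = -117°
crank pin P = (r cos θ, r sin θ) = (-17.705629, -34.749254)
h = r sin θ − e = -34.749254 − 7 = -41.749254
x = r cos θ + √(L² − h²) = -17.705629 + √(30276.0 − 1743.0002) = -17.705629 + 168.917139 = 151.211509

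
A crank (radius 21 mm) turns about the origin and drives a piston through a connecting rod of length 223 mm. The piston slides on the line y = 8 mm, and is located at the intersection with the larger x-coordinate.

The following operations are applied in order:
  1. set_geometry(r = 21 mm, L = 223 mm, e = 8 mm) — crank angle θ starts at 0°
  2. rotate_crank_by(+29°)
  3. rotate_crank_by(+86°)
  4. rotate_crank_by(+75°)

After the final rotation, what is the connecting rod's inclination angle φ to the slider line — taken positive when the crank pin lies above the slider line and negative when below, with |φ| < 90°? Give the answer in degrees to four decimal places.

set_geometry: r = 21 mm, L = 223 mm, e = 8 mm; θ ← 0°
rotate_crank_by(+29°): θ ← 0° +29° = 29°
rotate_crank_by(+86°): θ ← 29° +86° = 115°
rotate_crank_by(+75°): θ ← 115° +75° = 190°
crank pin P = (r cos θ, r sin θ) = (-20.680963, -3.646612)
h = r sin θ − e = -3.646612 − 8 = -11.646612
sin φ = h / L = -11.646612 / 223 = -0.05222696
φ = arcsin(-0.05222696) = -2.993746°

-2.9937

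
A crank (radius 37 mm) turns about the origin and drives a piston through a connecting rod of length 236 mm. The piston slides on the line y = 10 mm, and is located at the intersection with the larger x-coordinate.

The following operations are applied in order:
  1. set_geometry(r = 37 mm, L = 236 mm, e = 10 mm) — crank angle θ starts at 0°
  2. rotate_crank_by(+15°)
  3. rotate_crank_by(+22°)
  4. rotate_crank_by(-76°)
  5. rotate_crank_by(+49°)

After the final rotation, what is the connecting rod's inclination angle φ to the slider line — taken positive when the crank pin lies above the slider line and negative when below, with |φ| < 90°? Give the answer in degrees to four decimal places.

set_geometry: r = 37 mm, L = 236 mm, e = 10 mm; θ ← 0°
rotate_crank_by(+15°): θ ← 0° +15° = 15°
rotate_crank_by(+22°): θ ← 15° +22° = 37°
rotate_crank_by(-76°): θ ← 37° -76° = -39°
rotate_crank_by(+49°): θ ← -39° +49° = 10°
crank pin P = (r cos θ, r sin θ) = (36.437887, 6.424983)
h = r sin θ − e = 6.424983 − 10 = -3.575017
sin φ = h / L = -3.575017 / 236 = -0.01514838
φ = arcsin(-0.01514838) = -0.867971°

-0.8680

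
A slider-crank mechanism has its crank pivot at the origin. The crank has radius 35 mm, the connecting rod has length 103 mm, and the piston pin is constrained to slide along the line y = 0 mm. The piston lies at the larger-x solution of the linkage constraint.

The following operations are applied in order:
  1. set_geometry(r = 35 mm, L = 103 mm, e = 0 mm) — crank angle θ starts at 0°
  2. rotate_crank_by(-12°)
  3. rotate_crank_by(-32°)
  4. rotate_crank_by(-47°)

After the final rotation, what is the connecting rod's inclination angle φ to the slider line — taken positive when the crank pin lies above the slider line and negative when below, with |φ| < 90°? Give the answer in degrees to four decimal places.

-19.8619

set_geometry: r = 35 mm, L = 103 mm, e = 0 mm; θ ← 0°
rotate_crank_by(-12°): θ ← 0° -12° = -12°
rotate_crank_by(-32°): θ ← -12° -32° = -44°
rotate_crank_by(-47°): θ ← -44° -47° = -91°
crank pin P = (r cos θ, r sin θ) = (-0.610834, -34.994669)
h = r sin θ − e = -34.994669 − 0 = -34.994669
sin φ = h / L = -34.994669 / 103 = -0.33975407
φ = arcsin(-0.33975407) = -19.861891°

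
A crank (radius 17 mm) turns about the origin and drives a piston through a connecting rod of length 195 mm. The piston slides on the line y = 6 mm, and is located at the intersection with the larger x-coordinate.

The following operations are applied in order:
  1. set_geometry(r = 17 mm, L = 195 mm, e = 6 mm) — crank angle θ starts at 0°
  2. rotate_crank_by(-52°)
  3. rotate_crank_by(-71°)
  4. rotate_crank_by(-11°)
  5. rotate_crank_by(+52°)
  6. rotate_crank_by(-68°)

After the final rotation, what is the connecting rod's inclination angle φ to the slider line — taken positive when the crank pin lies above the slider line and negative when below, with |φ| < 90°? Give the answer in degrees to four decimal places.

set_geometry: r = 17 mm, L = 195 mm, e = 6 mm; θ ← 0°
rotate_crank_by(-52°): θ ← 0° -52° = -52°
rotate_crank_by(-71°): θ ← -52° -71° = -123°
rotate_crank_by(-11°): θ ← -123° -11° = -134°
rotate_crank_by(+52°): θ ← -134° +52° = -82°
rotate_crank_by(-68°): θ ← -82° -68° = -150°
crank pin P = (r cos θ, r sin θ) = (-14.722432, -8.500000)
h = r sin θ − e = -8.500000 − 6 = -14.500000
sin φ = h / L = -14.500000 / 195 = -0.07435897
φ = arcsin(-0.07435897) = -4.264391°

-4.2644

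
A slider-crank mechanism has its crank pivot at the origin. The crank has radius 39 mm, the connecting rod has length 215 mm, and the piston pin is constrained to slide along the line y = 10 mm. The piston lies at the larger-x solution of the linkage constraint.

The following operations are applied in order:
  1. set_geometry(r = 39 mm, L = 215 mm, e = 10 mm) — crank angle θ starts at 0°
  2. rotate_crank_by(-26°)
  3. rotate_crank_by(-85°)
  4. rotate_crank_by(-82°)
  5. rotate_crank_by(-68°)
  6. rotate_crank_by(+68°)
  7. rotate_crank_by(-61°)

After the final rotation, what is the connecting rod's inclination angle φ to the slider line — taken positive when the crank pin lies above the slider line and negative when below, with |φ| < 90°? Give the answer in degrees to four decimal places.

7.3458

set_geometry: r = 39 mm, L = 215 mm, e = 10 mm; θ ← 0°
rotate_crank_by(-26°): θ ← 0° -26° = -26°
rotate_crank_by(-85°): θ ← -26° -85° = -111°
rotate_crank_by(-82°): θ ← -111° -82° = -193°
rotate_crank_by(-68°): θ ← -193° -68° = -261°
rotate_crank_by(+68°): θ ← -261° +68° = -193°
rotate_crank_by(-61°): θ ← -193° -61° = -254°
crank pin P = (r cos θ, r sin θ) = (-10.749857, 37.489206)
h = r sin θ − e = 37.489206 − 10 = 27.489206
sin φ = h / L = 27.489206 / 215 = 0.12785677
φ = arcsin(0.12785677) = 7.345761°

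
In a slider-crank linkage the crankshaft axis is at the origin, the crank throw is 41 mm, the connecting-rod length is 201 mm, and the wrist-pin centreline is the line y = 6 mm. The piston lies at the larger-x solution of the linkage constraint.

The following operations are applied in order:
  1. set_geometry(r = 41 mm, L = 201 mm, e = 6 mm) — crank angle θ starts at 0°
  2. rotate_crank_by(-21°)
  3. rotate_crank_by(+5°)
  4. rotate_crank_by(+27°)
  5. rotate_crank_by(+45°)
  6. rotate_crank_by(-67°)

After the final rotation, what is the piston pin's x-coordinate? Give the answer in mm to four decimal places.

set_geometry: r = 41 mm, L = 201 mm, e = 6 mm; θ ← 0°
rotate_crank_by(-21°): θ ← 0° -21° = -21°
rotate_crank_by(+5°): θ ← -21° +5° = -16°
rotate_crank_by(+27°): θ ← -16° +27° = 11°
rotate_crank_by(+45°): θ ← 11° +45° = 56°
rotate_crank_by(-67°): θ ← 56° -67° = -11°
crank pin P = (r cos θ, r sin θ) = (40.246715, -7.823169)
h = r sin θ − e = -7.823169 − 6 = -13.823169
x = r cos θ + √(L² − h²) = 40.246715 + √(40401.0 − 191.0800) = 40.246715 + 200.524113 = 240.770828

240.7708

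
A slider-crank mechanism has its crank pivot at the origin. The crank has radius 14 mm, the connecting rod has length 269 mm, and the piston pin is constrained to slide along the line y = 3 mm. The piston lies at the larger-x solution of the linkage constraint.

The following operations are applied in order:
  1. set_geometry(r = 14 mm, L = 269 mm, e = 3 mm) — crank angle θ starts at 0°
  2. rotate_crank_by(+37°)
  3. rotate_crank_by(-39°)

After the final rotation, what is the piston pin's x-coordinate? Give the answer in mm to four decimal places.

set_geometry: r = 14 mm, L = 269 mm, e = 3 mm; θ ← 0°
rotate_crank_by(+37°): θ ← 0° +37° = 37°
rotate_crank_by(-39°): θ ← 37° -39° = -2°
crank pin P = (r cos θ, r sin θ) = (13.991472, -0.488593)
h = r sin θ − e = -0.488593 − 3 = -3.488593
x = r cos θ + √(L² − h²) = 13.991472 + √(72361.0 − 12.1703) = 13.991472 + 268.977378 = 282.968849

282.9688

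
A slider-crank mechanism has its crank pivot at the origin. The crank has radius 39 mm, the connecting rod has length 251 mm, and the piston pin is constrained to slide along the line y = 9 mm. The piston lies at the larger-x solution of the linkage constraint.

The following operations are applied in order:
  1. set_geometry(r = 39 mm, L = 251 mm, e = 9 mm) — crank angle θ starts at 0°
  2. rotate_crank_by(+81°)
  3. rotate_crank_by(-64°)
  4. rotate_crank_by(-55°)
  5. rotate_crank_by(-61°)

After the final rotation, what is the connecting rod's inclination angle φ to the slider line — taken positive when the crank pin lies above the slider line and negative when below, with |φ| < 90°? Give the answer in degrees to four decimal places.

-10.9132

set_geometry: r = 39 mm, L = 251 mm, e = 9 mm; θ ← 0°
rotate_crank_by(+81°): θ ← 0° +81° = 81°
rotate_crank_by(-64°): θ ← 81° -64° = 17°
rotate_crank_by(-55°): θ ← 17° -55° = -38°
rotate_crank_by(-61°): θ ← -38° -61° = -99°
crank pin P = (r cos θ, r sin θ) = (-6.100944, -38.519845)
h = r sin θ − e = -38.519845 − 9 = -47.519845
sin φ = h / L = -47.519845 / 251 = -0.18932209
φ = arcsin(-0.18932209) = -10.913225°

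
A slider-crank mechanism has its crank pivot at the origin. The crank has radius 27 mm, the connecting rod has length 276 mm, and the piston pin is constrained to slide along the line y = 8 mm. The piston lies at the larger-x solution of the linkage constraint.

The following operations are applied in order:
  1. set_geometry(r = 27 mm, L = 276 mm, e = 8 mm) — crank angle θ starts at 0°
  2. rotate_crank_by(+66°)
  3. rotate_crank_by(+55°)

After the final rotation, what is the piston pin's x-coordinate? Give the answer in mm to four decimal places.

set_geometry: r = 27 mm, L = 276 mm, e = 8 mm; θ ← 0°
rotate_crank_by(+66°): θ ← 0° +66° = 66°
rotate_crank_by(+55°): θ ← 66° +55° = 121°
crank pin P = (r cos θ, r sin θ) = (-13.906028, 23.143517)
h = r sin θ − e = 23.143517 − 8 = 15.143517
x = r cos θ + √(L² − h²) = -13.906028 + √(76176.0 − 229.3261) = -13.906028 + 275.584241 = 261.678213

261.6782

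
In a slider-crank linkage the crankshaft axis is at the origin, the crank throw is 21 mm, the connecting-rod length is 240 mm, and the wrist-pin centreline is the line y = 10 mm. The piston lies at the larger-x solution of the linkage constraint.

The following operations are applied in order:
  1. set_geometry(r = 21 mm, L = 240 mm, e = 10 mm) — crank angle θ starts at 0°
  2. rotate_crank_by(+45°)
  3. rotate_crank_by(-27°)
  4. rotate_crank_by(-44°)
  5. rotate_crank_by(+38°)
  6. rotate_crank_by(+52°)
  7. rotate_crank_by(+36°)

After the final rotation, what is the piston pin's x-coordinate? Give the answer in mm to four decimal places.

set_geometry: r = 21 mm, L = 240 mm, e = 10 mm; θ ← 0°
rotate_crank_by(+45°): θ ← 0° +45° = 45°
rotate_crank_by(-27°): θ ← 45° -27° = 18°
rotate_crank_by(-44°): θ ← 18° -44° = -26°
rotate_crank_by(+38°): θ ← -26° +38° = 12°
rotate_crank_by(+52°): θ ← 12° +52° = 64°
rotate_crank_by(+36°): θ ← 64° +36° = 100°
crank pin P = (r cos θ, r sin θ) = (-3.646612, 20.680963)
h = r sin θ − e = 20.680963 − 10 = 10.680963
x = r cos θ + √(L² − h²) = -3.646612 + √(57600.0 − 114.0830) = -3.646612 + 239.762209 = 236.115598

236.1156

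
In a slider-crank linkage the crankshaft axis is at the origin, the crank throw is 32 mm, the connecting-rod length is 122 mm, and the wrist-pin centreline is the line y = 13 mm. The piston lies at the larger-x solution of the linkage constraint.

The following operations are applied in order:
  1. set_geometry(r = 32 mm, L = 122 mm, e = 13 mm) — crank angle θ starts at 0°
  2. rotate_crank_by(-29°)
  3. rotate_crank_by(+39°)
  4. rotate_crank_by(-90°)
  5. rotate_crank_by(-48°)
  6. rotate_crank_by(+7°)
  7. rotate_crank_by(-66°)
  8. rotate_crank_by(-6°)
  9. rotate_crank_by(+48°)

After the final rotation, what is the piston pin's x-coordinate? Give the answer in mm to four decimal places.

91.6892

set_geometry: r = 32 mm, L = 122 mm, e = 13 mm; θ ← 0°
rotate_crank_by(-29°): θ ← 0° -29° = -29°
rotate_crank_by(+39°): θ ← -29° +39° = 10°
rotate_crank_by(-90°): θ ← 10° -90° = -80°
rotate_crank_by(-48°): θ ← -80° -48° = -128°
rotate_crank_by(+7°): θ ← -128° +7° = -121°
rotate_crank_by(-66°): θ ← -121° -66° = -187°
rotate_crank_by(-6°): θ ← -187° -6° = -193°
rotate_crank_by(+48°): θ ← -193° +48° = -145°
crank pin P = (r cos θ, r sin θ) = (-26.212865, -18.354446)
h = r sin θ − e = -18.354446 − 13 = -31.354446
x = r cos θ + √(L² − h²) = -26.212865 + √(14884.0 − 983.1013) = -26.212865 + 117.902073 = 91.689207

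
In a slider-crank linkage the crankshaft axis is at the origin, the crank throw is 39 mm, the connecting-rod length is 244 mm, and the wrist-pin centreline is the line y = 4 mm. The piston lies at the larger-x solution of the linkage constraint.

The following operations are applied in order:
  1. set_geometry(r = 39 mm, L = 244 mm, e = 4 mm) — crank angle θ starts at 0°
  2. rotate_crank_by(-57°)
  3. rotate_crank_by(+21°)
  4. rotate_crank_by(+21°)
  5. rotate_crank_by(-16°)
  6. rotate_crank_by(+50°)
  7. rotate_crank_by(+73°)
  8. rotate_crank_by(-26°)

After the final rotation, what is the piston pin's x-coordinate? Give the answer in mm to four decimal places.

257.8042

set_geometry: r = 39 mm, L = 244 mm, e = 4 mm; θ ← 0°
rotate_crank_by(-57°): θ ← 0° -57° = -57°
rotate_crank_by(+21°): θ ← -57° +21° = -36°
rotate_crank_by(+21°): θ ← -36° +21° = -15°
rotate_crank_by(-16°): θ ← -15° -16° = -31°
rotate_crank_by(+50°): θ ← -31° +50° = 19°
rotate_crank_by(+73°): θ ← 19° +73° = 92°
rotate_crank_by(-26°): θ ← 92° -26° = 66°
crank pin P = (r cos θ, r sin θ) = (15.862729, 35.628273)
h = r sin θ − e = 35.628273 − 4 = 31.628273
x = r cos θ + √(L² − h²) = 15.862729 + √(59536.0 − 1000.3476) = 15.862729 + 241.941423 = 257.804152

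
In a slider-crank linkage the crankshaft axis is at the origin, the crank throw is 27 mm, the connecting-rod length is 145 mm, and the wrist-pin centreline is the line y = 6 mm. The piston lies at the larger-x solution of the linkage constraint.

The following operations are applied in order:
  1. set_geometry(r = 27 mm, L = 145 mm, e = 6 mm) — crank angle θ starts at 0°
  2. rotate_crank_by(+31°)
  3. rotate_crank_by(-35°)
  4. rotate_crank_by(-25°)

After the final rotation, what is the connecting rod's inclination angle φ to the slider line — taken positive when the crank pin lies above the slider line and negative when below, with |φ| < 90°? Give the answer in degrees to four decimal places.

set_geometry: r = 27 mm, L = 145 mm, e = 6 mm; θ ← 0°
rotate_crank_by(+31°): θ ← 0° +31° = 31°
rotate_crank_by(-35°): θ ← 31° -35° = -4°
rotate_crank_by(-25°): θ ← -4° -25° = -29°
crank pin P = (r cos θ, r sin θ) = (23.614732, -13.089860)
h = r sin θ − e = -13.089860 − 6 = -19.089860
sin φ = h / L = -19.089860 / 145 = -0.13165421
φ = arcsin(-0.13165421) = -7.565193°

-7.5652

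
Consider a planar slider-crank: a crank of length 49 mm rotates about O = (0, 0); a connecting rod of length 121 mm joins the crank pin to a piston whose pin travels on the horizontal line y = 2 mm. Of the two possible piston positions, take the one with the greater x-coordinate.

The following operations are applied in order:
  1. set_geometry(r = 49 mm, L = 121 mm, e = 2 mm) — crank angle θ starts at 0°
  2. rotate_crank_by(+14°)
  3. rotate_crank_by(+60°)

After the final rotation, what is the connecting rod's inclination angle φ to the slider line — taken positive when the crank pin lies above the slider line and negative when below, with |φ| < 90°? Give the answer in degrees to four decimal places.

21.8848

set_geometry: r = 49 mm, L = 121 mm, e = 2 mm; θ ← 0°
rotate_crank_by(+14°): θ ← 0° +14° = 14°
rotate_crank_by(+60°): θ ← 14° +60° = 74°
crank pin P = (r cos θ, r sin θ) = (13.506230, 47.101823)
h = r sin θ − e = 47.101823 − 2 = 45.101823
sin φ = h / L = 45.101823 / 121 = 0.37274234
φ = arcsin(0.37274234) = 21.884844°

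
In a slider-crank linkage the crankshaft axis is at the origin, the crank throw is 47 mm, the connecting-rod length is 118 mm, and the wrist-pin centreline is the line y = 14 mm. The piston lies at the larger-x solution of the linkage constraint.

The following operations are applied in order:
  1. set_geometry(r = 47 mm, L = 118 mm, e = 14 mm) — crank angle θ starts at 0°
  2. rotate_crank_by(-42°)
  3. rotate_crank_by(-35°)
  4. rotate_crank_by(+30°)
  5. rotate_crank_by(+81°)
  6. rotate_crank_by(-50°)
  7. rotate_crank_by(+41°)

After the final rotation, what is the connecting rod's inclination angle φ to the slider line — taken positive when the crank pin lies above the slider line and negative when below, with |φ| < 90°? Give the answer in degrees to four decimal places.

2.8480

set_geometry: r = 47 mm, L = 118 mm, e = 14 mm; θ ← 0°
rotate_crank_by(-42°): θ ← 0° -42° = -42°
rotate_crank_by(-35°): θ ← -42° -35° = -77°
rotate_crank_by(+30°): θ ← -77° +30° = -47°
rotate_crank_by(+81°): θ ← -47° +81° = 34°
rotate_crank_by(-50°): θ ← 34° -50° = -16°
rotate_crank_by(+41°): θ ← -16° +41° = 25°
crank pin P = (r cos θ, r sin θ) = (42.596466, 19.863058)
h = r sin θ − e = 19.863058 − 14 = 5.863058
sin φ = h / L = 5.863058 / 118 = 0.04968693
φ = arcsin(0.04968693) = 2.848024°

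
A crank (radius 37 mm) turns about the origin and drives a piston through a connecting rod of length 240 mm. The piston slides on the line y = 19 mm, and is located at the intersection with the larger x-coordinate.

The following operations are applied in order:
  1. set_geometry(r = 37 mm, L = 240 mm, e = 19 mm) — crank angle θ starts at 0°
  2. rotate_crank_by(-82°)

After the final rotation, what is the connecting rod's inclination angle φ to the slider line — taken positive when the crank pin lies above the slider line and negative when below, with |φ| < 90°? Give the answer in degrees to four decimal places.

-13.4050

set_geometry: r = 37 mm, L = 240 mm, e = 19 mm; θ ← 0°
rotate_crank_by(-82°): θ ← 0° -82° = -82°
crank pin P = (r cos θ, r sin θ) = (5.149405, -36.639919)
h = r sin θ − e = -36.639919 − 19 = -55.639919
sin φ = h / L = -55.639919 / 240 = -0.23183299
φ = arcsin(-0.23183299) = -13.405012°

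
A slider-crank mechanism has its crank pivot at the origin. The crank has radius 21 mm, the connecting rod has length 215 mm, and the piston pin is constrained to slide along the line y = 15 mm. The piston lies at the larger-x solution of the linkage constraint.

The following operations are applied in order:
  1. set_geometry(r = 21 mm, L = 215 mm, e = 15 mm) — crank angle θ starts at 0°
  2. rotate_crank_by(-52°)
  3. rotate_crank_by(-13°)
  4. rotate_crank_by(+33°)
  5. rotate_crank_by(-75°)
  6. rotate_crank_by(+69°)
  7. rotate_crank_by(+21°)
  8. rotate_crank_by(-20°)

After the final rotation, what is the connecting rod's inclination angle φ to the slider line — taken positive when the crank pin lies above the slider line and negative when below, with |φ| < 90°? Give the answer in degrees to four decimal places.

-7.3858

set_geometry: r = 21 mm, L = 215 mm, e = 15 mm; θ ← 0°
rotate_crank_by(-52°): θ ← 0° -52° = -52°
rotate_crank_by(-13°): θ ← -52° -13° = -65°
rotate_crank_by(+33°): θ ← -65° +33° = -32°
rotate_crank_by(-75°): θ ← -32° -75° = -107°
rotate_crank_by(+69°): θ ← -107° +69° = -38°
rotate_crank_by(+21°): θ ← -38° +21° = -17°
rotate_crank_by(-20°): θ ← -17° -20° = -37°
crank pin P = (r cos θ, r sin θ) = (16.771346, -12.638115)
h = r sin θ − e = -12.638115 − 15 = -27.638115
sin φ = h / L = -27.638115 / 215 = -0.12854937
φ = arcsin(-0.12854937) = -7.385774°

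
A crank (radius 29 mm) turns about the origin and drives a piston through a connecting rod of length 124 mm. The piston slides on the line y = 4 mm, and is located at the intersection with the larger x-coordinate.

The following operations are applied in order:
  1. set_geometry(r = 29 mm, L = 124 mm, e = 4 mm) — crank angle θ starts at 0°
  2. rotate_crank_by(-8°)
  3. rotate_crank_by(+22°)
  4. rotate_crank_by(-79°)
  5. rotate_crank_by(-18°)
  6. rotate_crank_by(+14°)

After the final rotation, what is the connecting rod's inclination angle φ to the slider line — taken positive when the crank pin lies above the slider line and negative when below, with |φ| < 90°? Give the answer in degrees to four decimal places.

-14.5127

set_geometry: r = 29 mm, L = 124 mm, e = 4 mm; θ ← 0°
rotate_crank_by(-8°): θ ← 0° -8° = -8°
rotate_crank_by(+22°): θ ← -8° +22° = 14°
rotate_crank_by(-79°): θ ← 14° -79° = -65°
rotate_crank_by(-18°): θ ← -65° -18° = -83°
rotate_crank_by(+14°): θ ← -83° +14° = -69°
crank pin P = (r cos θ, r sin θ) = (10.392671, -27.073832)
h = r sin θ − e = -27.073832 − 4 = -31.073832
sin φ = h / L = -31.073832 / 124 = -0.25059542
φ = arcsin(-0.25059542) = -14.512749°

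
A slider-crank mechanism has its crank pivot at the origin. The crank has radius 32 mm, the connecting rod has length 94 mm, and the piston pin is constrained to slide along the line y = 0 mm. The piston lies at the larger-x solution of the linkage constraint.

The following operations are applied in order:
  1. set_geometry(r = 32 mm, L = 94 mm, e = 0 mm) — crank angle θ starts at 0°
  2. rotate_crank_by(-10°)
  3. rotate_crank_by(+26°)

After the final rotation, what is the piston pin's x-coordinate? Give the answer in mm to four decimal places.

124.3456

set_geometry: r = 32 mm, L = 94 mm, e = 0 mm; θ ← 0°
rotate_crank_by(-10°): θ ← 0° -10° = -10°
rotate_crank_by(+26°): θ ← -10° +26° = 16°
crank pin P = (r cos θ, r sin θ) = (30.760374, 8.820395)
h = r sin θ − e = 8.820395 − 0 = 8.820395
x = r cos θ + √(L² − h²) = 30.760374 + √(8836.0 − 77.7994) = 30.760374 + 93.585259 = 124.345633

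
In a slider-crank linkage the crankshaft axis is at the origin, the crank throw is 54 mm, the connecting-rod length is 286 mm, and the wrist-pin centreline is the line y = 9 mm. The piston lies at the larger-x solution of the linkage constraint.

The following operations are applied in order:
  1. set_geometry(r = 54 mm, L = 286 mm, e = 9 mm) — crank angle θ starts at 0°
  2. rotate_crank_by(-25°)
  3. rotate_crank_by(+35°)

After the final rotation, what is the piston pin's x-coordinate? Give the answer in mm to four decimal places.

339.1794

set_geometry: r = 54 mm, L = 286 mm, e = 9 mm; θ ← 0°
rotate_crank_by(-25°): θ ← 0° -25° = -25°
rotate_crank_by(+35°): θ ← -25° +35° = 10°
crank pin P = (r cos θ, r sin θ) = (53.179619, 9.377002)
h = r sin θ − e = 9.377002 − 9 = 0.377002
x = r cos θ + √(L² − h²) = 53.179619 + √(81796.0 − 0.1421) = 53.179619 + 285.999752 = 339.179370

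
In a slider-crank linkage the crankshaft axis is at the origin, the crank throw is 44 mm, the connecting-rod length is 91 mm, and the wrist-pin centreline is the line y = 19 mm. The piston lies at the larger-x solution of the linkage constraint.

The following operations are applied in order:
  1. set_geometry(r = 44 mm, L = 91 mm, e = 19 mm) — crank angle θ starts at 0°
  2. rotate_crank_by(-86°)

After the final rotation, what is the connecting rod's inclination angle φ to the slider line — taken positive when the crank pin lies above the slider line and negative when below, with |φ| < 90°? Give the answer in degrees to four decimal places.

set_geometry: r = 44 mm, L = 91 mm, e = 19 mm; θ ← 0°
rotate_crank_by(-86°): θ ← 0° -86° = -86°
crank pin P = (r cos θ, r sin θ) = (3.069285, -43.892818)
h = r sin θ − e = -43.892818 − 19 = -62.892818
sin φ = h / L = -62.892818 / 91 = -0.69112987
φ = arcsin(-0.69112987) = -43.719615°

-43.7196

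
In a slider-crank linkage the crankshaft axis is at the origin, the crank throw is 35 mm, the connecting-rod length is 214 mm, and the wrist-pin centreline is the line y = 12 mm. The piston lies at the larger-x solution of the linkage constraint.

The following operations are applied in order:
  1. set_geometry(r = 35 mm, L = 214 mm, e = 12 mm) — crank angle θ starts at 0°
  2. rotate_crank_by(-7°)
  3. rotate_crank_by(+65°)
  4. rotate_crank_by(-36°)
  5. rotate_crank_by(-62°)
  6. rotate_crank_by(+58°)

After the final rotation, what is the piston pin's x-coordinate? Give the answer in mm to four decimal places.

247.2837

set_geometry: r = 35 mm, L = 214 mm, e = 12 mm; θ ← 0°
rotate_crank_by(-7°): θ ← 0° -7° = -7°
rotate_crank_by(+65°): θ ← -7° +65° = 58°
rotate_crank_by(-36°): θ ← 58° -36° = 22°
rotate_crank_by(-62°): θ ← 22° -62° = -40°
rotate_crank_by(+58°): θ ← -40° +58° = 18°
crank pin P = (r cos θ, r sin θ) = (33.286978, 10.815595)
h = r sin θ − e = 10.815595 − 12 = -1.184405
x = r cos θ + √(L² − h²) = 33.286978 + √(45796.0 − 1.4028) = 33.286978 + 213.996722 = 247.283700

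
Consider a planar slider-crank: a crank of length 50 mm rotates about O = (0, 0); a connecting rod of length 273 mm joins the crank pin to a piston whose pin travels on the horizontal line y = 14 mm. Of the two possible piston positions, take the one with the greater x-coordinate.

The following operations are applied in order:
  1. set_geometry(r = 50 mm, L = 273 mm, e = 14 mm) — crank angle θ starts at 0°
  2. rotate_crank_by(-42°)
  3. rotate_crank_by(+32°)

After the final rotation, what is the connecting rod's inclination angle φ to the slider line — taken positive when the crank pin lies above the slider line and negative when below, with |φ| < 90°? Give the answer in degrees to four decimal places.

set_geometry: r = 50 mm, L = 273 mm, e = 14 mm; θ ← 0°
rotate_crank_by(-42°): θ ← 0° -42° = -42°
rotate_crank_by(+32°): θ ← -42° +32° = -10°
crank pin P = (r cos θ, r sin θ) = (49.240388, -8.682409)
h = r sin θ − e = -8.682409 − 14 = -22.682409
sin φ = h / L = -22.682409 / 273 = -0.08308575
φ = arcsin(-0.08308575) = -4.765957°

-4.7660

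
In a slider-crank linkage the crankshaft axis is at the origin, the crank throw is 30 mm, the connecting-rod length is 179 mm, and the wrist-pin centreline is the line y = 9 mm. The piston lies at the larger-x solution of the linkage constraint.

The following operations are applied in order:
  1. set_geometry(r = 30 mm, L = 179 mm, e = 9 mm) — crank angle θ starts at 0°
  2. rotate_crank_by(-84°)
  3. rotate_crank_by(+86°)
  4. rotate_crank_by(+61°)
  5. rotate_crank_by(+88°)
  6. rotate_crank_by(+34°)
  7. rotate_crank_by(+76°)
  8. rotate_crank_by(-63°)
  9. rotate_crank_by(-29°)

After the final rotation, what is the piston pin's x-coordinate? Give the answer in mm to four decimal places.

149.5212

set_geometry: r = 30 mm, L = 179 mm, e = 9 mm; θ ← 0°
rotate_crank_by(-84°): θ ← 0° -84° = -84°
rotate_crank_by(+86°): θ ← -84° +86° = 2°
rotate_crank_by(+61°): θ ← 2° +61° = 63°
rotate_crank_by(+88°): θ ← 63° +88° = 151°
rotate_crank_by(+34°): θ ← 151° +34° = 185°
rotate_crank_by(+76°): θ ← 185° +76° = 261°
rotate_crank_by(-63°): θ ← 261° -63° = 198°
rotate_crank_by(-29°): θ ← 198° -29° = 169°
crank pin P = (r cos θ, r sin θ) = (-29.448816, 5.724270)
h = r sin θ − e = 5.724270 − 9 = -3.275730
x = r cos θ + √(L² − h²) = -29.448816 + √(32041.0 − 10.7304) = -29.448816 + 178.970024 = 149.521209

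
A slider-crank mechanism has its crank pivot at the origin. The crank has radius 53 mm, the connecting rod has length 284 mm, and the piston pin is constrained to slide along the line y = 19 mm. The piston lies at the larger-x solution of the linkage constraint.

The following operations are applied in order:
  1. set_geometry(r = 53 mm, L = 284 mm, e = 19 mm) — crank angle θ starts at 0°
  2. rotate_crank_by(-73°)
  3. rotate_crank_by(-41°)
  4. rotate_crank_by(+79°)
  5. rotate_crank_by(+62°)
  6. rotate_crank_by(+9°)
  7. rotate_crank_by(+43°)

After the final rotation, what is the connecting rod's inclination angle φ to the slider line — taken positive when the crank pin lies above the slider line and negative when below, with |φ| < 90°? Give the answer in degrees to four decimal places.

6.6780

set_geometry: r = 53 mm, L = 284 mm, e = 19 mm; θ ← 0°
rotate_crank_by(-73°): θ ← 0° -73° = -73°
rotate_crank_by(-41°): θ ← -73° -41° = -114°
rotate_crank_by(+79°): θ ← -114° +79° = -35°
rotate_crank_by(+62°): θ ← -35° +62° = 27°
rotate_crank_by(+9°): θ ← 27° +9° = 36°
rotate_crank_by(+43°): θ ← 36° +43° = 79°
crank pin P = (r cos θ, r sin θ) = (10.112877, 52.026241)
h = r sin θ − e = 52.026241 − 19 = 33.026241
sin φ = h / L = 33.026241 / 284 = 0.11628958
φ = arcsin(0.11628958) = 6.678012°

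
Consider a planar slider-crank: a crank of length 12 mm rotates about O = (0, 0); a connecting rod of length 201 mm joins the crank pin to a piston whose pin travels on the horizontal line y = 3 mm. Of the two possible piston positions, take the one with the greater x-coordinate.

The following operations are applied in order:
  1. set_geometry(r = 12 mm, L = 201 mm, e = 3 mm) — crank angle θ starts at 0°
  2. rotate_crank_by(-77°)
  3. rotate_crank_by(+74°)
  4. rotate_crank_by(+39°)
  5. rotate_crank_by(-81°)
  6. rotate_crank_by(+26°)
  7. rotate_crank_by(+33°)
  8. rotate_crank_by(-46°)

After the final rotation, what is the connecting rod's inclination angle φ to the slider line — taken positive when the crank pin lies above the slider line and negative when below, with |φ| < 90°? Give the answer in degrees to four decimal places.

set_geometry: r = 12 mm, L = 201 mm, e = 3 mm; θ ← 0°
rotate_crank_by(-77°): θ ← 0° -77° = -77°
rotate_crank_by(+74°): θ ← -77° +74° = -3°
rotate_crank_by(+39°): θ ← -3° +39° = 36°
rotate_crank_by(-81°): θ ← 36° -81° = -45°
rotate_crank_by(+26°): θ ← -45° +26° = -19°
rotate_crank_by(+33°): θ ← -19° +33° = 14°
rotate_crank_by(-46°): θ ← 14° -46° = -32°
crank pin P = (r cos θ, r sin θ) = (10.176577, -6.359031)
h = r sin θ − e = -6.359031 − 3 = -9.359031
sin φ = h / L = -9.359031 / 201 = -0.04656234
φ = arcsin(-0.04656234) = -2.668791°

-2.6688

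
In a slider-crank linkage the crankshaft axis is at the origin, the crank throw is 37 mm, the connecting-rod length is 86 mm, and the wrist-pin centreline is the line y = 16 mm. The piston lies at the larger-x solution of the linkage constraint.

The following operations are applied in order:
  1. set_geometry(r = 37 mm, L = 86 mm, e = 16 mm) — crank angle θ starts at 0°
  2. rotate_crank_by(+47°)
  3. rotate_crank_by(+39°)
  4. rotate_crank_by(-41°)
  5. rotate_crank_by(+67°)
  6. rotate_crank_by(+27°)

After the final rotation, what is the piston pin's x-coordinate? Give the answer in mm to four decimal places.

57.6768

set_geometry: r = 37 mm, L = 86 mm, e = 16 mm; θ ← 0°
rotate_crank_by(+47°): θ ← 0° +47° = 47°
rotate_crank_by(+39°): θ ← 47° +39° = 86°
rotate_crank_by(-41°): θ ← 86° -41° = 45°
rotate_crank_by(+67°): θ ← 45° +67° = 112°
rotate_crank_by(+27°): θ ← 112° +27° = 139°
crank pin P = (r cos θ, r sin θ) = (-27.924254, 24.274184)
h = r sin θ − e = 24.274184 − 16 = 8.274184
x = r cos θ + √(L² − h²) = -27.924254 + √(7396.0 − 68.4621) = -27.924254 + 85.601039 = 57.676785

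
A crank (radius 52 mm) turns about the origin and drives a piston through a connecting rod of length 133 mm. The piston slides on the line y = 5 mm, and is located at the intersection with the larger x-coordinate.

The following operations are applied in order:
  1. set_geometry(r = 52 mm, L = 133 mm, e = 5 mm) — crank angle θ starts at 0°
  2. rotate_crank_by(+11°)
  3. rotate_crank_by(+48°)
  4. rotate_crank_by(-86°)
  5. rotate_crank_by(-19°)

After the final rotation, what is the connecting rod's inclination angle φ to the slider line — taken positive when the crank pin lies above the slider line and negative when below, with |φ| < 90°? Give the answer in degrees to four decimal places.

set_geometry: r = 52 mm, L = 133 mm, e = 5 mm; θ ← 0°
rotate_crank_by(+11°): θ ← 0° +11° = 11°
rotate_crank_by(+48°): θ ← 11° +48° = 59°
rotate_crank_by(-86°): θ ← 59° -86° = -27°
rotate_crank_by(-19°): θ ← -27° -19° = -46°
crank pin P = (r cos θ, r sin θ) = (36.122235, -37.405670)
h = r sin θ − e = -37.405670 − 5 = -42.405670
sin φ = h / L = -42.405670 / 133 = -0.31883962
φ = arcsin(-0.31883962) = -18.592765°

-18.5928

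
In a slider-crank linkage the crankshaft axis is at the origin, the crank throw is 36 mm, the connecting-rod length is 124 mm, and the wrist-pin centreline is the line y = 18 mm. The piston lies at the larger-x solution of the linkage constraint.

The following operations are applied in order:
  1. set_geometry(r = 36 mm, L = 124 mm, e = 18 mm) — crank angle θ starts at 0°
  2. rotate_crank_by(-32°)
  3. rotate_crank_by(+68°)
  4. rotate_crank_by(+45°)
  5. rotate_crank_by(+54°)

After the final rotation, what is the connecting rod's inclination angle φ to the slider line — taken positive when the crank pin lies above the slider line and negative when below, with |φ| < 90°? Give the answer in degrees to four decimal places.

set_geometry: r = 36 mm, L = 124 mm, e = 18 mm; θ ← 0°
rotate_crank_by(-32°): θ ← 0° -32° = -32°
rotate_crank_by(+68°): θ ← -32° +68° = 36°
rotate_crank_by(+45°): θ ← 36° +45° = 81°
rotate_crank_by(+54°): θ ← 81° +54° = 135°
crank pin P = (r cos θ, r sin θ) = (-25.455844, 25.455844)
h = r sin θ − e = 25.455844 − 18 = 7.455844
sin φ = h / L = 7.455844 / 124 = 0.06012778
φ = arcsin(0.06012778) = 3.447147°

3.4471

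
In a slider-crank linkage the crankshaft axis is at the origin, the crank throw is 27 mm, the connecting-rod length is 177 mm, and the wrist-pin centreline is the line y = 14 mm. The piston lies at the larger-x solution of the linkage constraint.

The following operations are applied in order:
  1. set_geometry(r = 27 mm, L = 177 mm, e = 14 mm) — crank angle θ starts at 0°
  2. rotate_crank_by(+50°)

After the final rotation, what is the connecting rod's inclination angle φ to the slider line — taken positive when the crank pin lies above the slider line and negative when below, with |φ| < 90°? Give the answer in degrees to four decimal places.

set_geometry: r = 27 mm, L = 177 mm, e = 14 mm; θ ← 0°
rotate_crank_by(+50°): θ ← 0° +50° = 50°
crank pin P = (r cos θ, r sin θ) = (17.355265, 20.683200)
h = r sin θ − e = 20.683200 − 14 = 6.683200
sin φ = h / L = 6.683200 / 177 = 0.03775819
φ = arcsin(0.03775819) = 2.163899°

2.1639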